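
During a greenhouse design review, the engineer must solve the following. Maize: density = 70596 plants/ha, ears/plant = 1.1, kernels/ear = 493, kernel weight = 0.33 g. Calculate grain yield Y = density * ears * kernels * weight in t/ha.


Y = density * ears * kernels * kw
  = 70596 * 1.1 * 493 * 0.33 g/ha
  = 12633789.56 g/ha
  = 12633.79 kg/ha = 12.63 t/ha


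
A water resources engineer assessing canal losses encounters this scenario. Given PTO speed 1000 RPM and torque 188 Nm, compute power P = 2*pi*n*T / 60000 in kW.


P = 2*pi*n*T / 60000
  = 2*pi * 1000 * 188 / 60000
  = 1181238.84 / 60000
  = 19.69 kW


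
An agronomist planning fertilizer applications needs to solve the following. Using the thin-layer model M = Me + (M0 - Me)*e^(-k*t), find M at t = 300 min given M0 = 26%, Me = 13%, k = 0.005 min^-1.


M = Me + (M0 - Me) * e^(-k*t)
  = 13 + (26 - 13) * e^(-0.005*300)
  = 13 + 13 * e^(-1.500)
  = 13 + 13 * 0.22313
  = 13 + 2.9007
  = 15.90%


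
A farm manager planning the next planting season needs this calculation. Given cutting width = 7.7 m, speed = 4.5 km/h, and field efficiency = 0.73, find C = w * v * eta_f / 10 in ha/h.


C = w * v * eta_f / 10
  = 7.7 * 4.5 * 0.73 / 10
  = 25.29 / 10
  = 2.53 ha/h


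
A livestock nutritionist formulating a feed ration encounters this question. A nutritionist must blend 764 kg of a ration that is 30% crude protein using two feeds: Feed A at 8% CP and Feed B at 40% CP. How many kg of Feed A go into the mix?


parts_A = CP_b - target = 40 - 30 = 10
parts_B = target - CP_a = 30 - 8 = 22
total_parts = 10 + 22 = 32
Feed A = 764 * 10 / 32 = 238.75 kg
Feed B = 764 * 22 / 32 = 525.25 kg

238.75 kg


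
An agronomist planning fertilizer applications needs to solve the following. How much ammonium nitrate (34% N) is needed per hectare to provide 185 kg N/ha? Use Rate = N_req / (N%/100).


Rate = N_required / (N_content / 100)
     = 185 / (34 / 100)
     = 185 / 0.34
     = 544.12 kg/ha


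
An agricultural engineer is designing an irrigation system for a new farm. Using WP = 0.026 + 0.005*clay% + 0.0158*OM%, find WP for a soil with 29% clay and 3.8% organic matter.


WP = 0.026 + 0.005*29 + 0.0158*3.8
   = 0.026 + 0.1450 + 0.0600
   = 0.2310


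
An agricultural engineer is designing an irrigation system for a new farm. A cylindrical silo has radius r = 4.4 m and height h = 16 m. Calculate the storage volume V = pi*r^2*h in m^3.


V = pi * r^2 * h
  = pi * 4.4^2 * 16
  = pi * 19.36 * 16
  = 973.14 m^3


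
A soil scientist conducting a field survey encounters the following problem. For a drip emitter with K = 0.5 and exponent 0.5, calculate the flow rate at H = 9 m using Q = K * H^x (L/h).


Q = K * H^x
  = 0.5 * 9^0.5
  = 0.5 * 3
  = 1.50 L/h


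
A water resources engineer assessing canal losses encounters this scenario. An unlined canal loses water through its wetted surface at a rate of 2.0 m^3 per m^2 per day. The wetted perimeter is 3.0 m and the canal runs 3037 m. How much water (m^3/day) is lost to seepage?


S = C * P * L
  = 2.0 * 3.0 * 3037
  = 18222 m^3/day


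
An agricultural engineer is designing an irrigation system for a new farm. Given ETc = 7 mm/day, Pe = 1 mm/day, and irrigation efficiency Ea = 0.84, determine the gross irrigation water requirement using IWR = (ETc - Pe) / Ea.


IWR = (ETc - Pe) / Ea
    = (7 - 1) / 0.84
    = 6 / 0.84
    = 7.14 mm/day


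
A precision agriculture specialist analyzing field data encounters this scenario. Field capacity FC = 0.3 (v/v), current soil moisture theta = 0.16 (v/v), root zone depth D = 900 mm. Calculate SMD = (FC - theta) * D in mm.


SMD = (FC - theta) * D
    = (0.3 - 0.16) * 900
    = 0.140 * 900
    = 126 mm


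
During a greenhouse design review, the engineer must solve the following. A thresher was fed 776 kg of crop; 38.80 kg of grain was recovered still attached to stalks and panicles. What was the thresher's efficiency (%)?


eta = (total - unthreshed) / total * 100
    = (776 - 38.80) / 776 * 100
    = 737.20 / 776 * 100
    = 95%


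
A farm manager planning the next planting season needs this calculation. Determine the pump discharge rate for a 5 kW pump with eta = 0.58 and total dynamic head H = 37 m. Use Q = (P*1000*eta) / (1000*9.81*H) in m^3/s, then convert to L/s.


Q = (P * 1000 * eta) / (rho * g * H)
  = (5 * 1000 * 0.58) / (1000 * 9.81 * 37)
  = 2900 / 362970
  = 0.00799 m^3/s = 7.99 L/s


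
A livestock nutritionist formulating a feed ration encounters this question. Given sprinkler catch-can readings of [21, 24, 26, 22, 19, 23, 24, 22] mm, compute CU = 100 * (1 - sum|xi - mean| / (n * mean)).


xbar = 181 / 8 = 22.625
sum|xi - xbar| = 13
CU = 100 * (1 - 13 / (8 * 22.625))
   = 100 * (1 - 0.0718)
   = 92.82%


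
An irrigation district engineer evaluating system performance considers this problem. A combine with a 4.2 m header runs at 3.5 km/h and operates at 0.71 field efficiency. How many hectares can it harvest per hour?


C = w * v * eta_f / 10
  = 4.2 * 3.5 * 0.71 / 10
  = 10.44 / 10
  = 1.04 ha/h


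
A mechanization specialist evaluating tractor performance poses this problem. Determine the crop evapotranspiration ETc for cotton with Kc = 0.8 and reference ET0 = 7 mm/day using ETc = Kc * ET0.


ETc = Kc * ET0
    = 0.8 * 7
    = 5.60 mm/day


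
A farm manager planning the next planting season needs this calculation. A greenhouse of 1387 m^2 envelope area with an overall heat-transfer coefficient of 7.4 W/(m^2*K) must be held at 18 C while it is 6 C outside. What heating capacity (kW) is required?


dT = 18 - (6) = 12 K
Q = U * A * dT
  = 7.4 * 1387 * 12
  = 123165.60 W = 123.17 kW


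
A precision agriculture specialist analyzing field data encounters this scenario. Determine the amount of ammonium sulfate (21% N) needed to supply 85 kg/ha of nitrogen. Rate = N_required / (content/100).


Rate = N_required / (N_content / 100)
     = 85 / (21 / 100)
     = 85 / 0.21
     = 404.76 kg/ha


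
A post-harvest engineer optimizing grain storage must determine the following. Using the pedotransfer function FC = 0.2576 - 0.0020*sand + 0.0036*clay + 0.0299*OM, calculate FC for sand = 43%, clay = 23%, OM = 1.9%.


FC = 0.2576 - 0.0020*43 + 0.0036*23 + 0.0299*1.9
   = 0.2576 - 0.0860 + 0.0828 + 0.0568
   = 0.3112


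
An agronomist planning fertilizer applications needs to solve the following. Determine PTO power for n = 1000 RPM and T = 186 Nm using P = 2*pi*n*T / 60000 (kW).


P = 2*pi*n*T / 60000
  = 2*pi * 1000 * 186 / 60000
  = 1168672.47 / 60000
  = 19.48 kW


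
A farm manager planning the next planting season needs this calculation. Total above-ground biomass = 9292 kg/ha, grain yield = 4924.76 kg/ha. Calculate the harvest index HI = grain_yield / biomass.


HI = grain_yield / biomass
   = 4924.76 / 9292
   = 0.53


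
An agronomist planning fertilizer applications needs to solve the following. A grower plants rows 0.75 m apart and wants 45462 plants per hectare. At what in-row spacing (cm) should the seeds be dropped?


spacing = 10000 / (row_sp * density)
        = 10000 / (0.75 * 45462)
        = 10000 / 34096.50
        = 0.29329 m = 29.33 cm


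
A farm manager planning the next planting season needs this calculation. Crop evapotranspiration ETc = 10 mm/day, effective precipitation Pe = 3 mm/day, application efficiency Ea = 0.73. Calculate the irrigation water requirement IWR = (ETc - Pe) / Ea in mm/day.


IWR = (ETc - Pe) / Ea
    = (10 - 3) / 0.73
    = 7 / 0.73
    = 9.59 mm/day


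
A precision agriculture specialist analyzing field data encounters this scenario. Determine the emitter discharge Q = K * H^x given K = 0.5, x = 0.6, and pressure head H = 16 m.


Q = K * H^x
  = 0.5 * 16^0.6
  = 0.5 * 5.2780
  = 2.64 L/h


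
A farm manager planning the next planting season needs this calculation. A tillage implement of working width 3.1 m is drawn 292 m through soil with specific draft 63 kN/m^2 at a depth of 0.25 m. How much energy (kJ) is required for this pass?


E = k * d * w * L
  = 63 * 0.25 * 3.1 * 292
  = 14256.90 kJ


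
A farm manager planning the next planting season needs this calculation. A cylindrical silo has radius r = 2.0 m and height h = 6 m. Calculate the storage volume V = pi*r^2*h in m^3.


V = pi * r^2 * h
  = pi * 2.0^2 * 6
  = pi * 4 * 6
  = 75.40 m^3


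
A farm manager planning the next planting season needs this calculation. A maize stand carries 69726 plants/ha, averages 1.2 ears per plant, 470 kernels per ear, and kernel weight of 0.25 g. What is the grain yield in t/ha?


Y = density * ears * kernels * kw
  = 69726 * 1.2 * 470 * 0.25 g/ha
  = 9831366 g/ha
  = 9831.37 kg/ha = 9.83 t/ha


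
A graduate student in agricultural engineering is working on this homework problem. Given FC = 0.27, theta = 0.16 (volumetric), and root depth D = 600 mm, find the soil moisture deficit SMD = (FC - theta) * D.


SMD = (FC - theta) * D
    = (0.27 - 0.16) * 600
    = 0.110 * 600
    = 66 mm


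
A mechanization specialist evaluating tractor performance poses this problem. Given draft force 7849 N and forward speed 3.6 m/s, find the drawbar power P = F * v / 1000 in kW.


P = F * v / 1000
  = 7849 * 3.6 / 1000
  = 28256.40 / 1000
  = 28.26 kW


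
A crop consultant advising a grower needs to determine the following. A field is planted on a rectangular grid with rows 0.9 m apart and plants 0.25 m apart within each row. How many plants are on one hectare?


D = 10000 / (row_sp * plant_sp)
  = 10000 / (0.9 * 0.25)
  = 10000 / 0.2250
  = 44444.44 plants/ha


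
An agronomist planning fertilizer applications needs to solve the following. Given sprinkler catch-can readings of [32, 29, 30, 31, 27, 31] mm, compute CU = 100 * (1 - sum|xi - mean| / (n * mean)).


xbar = 180 / 6 = 30
sum|xi - xbar| = 8
CU = 100 * (1 - 8 / (6 * 30))
   = 100 * (1 - 0.0444)
   = 95.56%


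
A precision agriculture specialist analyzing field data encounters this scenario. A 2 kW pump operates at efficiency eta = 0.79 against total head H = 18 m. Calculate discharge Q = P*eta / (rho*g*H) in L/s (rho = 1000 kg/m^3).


Q = (P * 1000 * eta) / (rho * g * H)
  = (2 * 1000 * 0.79) / (1000 * 9.81 * 18)
  = 1580 / 176580
  = 0.00895 m^3/s = 8.95 L/s


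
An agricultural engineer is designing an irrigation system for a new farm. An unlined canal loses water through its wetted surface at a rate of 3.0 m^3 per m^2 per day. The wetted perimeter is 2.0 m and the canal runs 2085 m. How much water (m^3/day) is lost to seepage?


S = C * P * L
  = 3.0 * 2.0 * 2085
  = 12510 m^3/day


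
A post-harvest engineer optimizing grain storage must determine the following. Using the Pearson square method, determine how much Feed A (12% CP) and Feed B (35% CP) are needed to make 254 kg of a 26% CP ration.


parts_A = CP_b - target = 35 - 26 = 9
parts_B = target - CP_a = 26 - 12 = 14
total_parts = 9 + 14 = 23
Feed A = 254 * 9 / 23 = 99.39 kg
Feed B = 254 * 14 / 23 = 154.61 kg

99.39 kg


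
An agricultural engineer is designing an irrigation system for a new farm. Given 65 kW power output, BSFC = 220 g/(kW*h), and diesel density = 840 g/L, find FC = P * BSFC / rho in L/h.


FC = P * BSFC / rho_fuel
   = 65 * 220 / 840
   = 14300 / 840
   = 17.02 L/h


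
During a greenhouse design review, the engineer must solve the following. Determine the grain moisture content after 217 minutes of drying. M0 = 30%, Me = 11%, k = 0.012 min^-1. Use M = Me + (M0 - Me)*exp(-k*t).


M = Me + (M0 - Me) * e^(-k*t)
  = 11 + (30 - 11) * e^(-0.012*217)
  = 11 + 19 * e^(-2.604)
  = 11 + 19 * 0.07398
  = 11 + 1.4056
  = 12.41%


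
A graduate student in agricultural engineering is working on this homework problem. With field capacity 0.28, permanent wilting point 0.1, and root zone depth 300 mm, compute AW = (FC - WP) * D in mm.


AW = (FC - WP) * D
   = (0.28 - 0.1) * 300
   = 0.18 * 300
   = 54 mm


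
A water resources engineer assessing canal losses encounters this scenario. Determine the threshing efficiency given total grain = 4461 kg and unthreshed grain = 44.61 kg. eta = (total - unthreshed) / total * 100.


eta = (total - unthreshed) / total * 100
    = (4461 - 44.61) / 4461 * 100
    = 4416.39 / 4461 * 100
    = 99%


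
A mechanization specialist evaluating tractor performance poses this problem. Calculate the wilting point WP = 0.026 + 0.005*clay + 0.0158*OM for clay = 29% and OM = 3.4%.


WP = 0.026 + 0.005*29 + 0.0158*3.4
   = 0.026 + 0.1450 + 0.0537
   = 0.2247


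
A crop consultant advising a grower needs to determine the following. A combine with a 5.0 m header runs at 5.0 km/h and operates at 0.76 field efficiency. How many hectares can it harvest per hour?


C = w * v * eta_f / 10
  = 5.0 * 5.0 * 0.76 / 10
  = 19 / 10
  = 1.90 ha/h


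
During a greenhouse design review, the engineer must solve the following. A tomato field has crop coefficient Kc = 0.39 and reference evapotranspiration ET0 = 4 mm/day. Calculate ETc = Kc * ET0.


ETc = Kc * ET0
    = 0.39 * 4
    = 1.56 mm/day


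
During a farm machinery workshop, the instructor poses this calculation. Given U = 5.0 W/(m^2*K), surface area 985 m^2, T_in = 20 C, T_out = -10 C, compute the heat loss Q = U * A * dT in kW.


dT = 20 - (-10) = 30 K
Q = U * A * dT
  = 5.0 * 985 * 30
  = 147750 W = 147.75 kW


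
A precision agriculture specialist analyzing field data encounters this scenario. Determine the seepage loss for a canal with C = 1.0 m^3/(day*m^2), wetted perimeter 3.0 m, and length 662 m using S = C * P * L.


S = C * P * L
  = 1.0 * 3.0 * 662
  = 1986 m^3/day


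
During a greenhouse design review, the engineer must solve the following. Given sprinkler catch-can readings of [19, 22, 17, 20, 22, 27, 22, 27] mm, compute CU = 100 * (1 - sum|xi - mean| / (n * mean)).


xbar = 176 / 8 = 22
sum|xi - xbar| = 20
CU = 100 * (1 - 20 / (8 * 22))
   = 100 * (1 - 0.1136)
   = 88.64%


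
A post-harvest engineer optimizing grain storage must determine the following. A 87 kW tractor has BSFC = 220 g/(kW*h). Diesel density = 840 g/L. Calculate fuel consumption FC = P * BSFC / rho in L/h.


FC = P * BSFC / rho_fuel
   = 87 * 220 / 840
   = 19140 / 840
   = 22.79 L/h


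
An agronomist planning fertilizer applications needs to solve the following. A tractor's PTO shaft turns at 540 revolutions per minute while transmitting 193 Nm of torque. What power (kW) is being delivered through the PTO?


P = 2*pi*n*T / 60000
  = 2*pi * 540 * 193 / 60000
  = 654833.57 / 60000
  = 10.91 kW


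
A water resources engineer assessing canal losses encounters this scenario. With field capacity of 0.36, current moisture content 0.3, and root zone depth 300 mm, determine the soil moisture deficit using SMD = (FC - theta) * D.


SMD = (FC - theta) * D
    = (0.36 - 0.3) * 300
    = 0.060 * 300
    = 18 mm


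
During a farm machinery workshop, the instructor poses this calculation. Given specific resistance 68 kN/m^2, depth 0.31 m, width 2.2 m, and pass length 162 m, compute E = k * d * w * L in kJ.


E = k * d * w * L
  = 68 * 0.31 * 2.2 * 162
  = 7512.91 kJ


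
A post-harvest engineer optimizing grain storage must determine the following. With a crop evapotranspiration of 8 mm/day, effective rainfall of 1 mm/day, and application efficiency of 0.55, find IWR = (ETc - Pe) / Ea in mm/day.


IWR = (ETc - Pe) / Ea
    = (8 - 1) / 0.55
    = 7 / 0.55
    = 12.73 mm/day


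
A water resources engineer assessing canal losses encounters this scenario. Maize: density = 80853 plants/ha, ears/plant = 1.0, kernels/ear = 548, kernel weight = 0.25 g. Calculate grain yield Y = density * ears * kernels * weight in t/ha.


Y = density * ears * kernels * kw
  = 80853 * 1.0 * 548 * 0.25 g/ha
  = 11076861 g/ha
  = 11076.86 kg/ha = 11.08 t/ha


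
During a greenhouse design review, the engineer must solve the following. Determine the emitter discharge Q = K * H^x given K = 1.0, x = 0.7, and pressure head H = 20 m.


Q = K * H^x
  = 1.0 * 20^0.7
  = 1.0 * 8.1418
  = 8.14 L/h


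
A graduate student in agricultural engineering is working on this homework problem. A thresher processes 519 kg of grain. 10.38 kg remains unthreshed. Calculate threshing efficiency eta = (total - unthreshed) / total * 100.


eta = (total - unthreshed) / total * 100
    = (519 - 10.38) / 519 * 100
    = 508.62 / 519 * 100
    = 98%


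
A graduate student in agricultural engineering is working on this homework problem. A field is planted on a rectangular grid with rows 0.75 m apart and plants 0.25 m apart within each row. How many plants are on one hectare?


D = 10000 / (row_sp * plant_sp)
  = 10000 / (0.75 * 0.25)
  = 10000 / 0.1875
  = 53333.33 plants/ha


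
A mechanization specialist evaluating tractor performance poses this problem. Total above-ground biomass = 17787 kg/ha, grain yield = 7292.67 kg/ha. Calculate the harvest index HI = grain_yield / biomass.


HI = grain_yield / biomass
   = 7292.67 / 17787
   = 0.41


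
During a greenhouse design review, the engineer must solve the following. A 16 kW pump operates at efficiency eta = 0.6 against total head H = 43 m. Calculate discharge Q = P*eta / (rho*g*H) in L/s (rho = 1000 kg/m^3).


Q = (P * 1000 * eta) / (rho * g * H)
  = (16 * 1000 * 0.6) / (1000 * 9.81 * 43)
  = 9600 / 421830
  = 0.02276 m^3/s = 22.76 L/s


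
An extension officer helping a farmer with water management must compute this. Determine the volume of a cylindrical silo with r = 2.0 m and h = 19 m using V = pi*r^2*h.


V = pi * r^2 * h
  = pi * 2.0^2 * 19
  = pi * 4 * 19
  = 238.76 m^3


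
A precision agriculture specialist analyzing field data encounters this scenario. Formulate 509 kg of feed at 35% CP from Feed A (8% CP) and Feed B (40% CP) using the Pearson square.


parts_A = CP_b - target = 40 - 35 = 5
parts_B = target - CP_a = 35 - 8 = 27
total_parts = 5 + 27 = 32
Feed A = 509 * 5 / 32 = 79.53 kg
Feed B = 509 * 27 / 32 = 429.47 kg

79.53 kg


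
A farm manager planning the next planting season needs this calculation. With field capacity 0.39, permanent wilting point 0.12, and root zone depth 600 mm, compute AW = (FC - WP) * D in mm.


AW = (FC - WP) * D
   = (0.39 - 0.12) * 600
   = 0.27 * 600
   = 162 mm


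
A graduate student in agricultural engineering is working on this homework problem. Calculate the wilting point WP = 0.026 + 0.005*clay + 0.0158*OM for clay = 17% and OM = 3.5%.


WP = 0.026 + 0.005*17 + 0.0158*3.5
   = 0.026 + 0.0850 + 0.0553
   = 0.1663


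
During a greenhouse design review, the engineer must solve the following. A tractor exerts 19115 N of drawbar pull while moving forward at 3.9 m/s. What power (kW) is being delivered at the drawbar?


P = F * v / 1000
  = 19115 * 3.9 / 1000
  = 74548.50 / 1000
  = 74.55 kW


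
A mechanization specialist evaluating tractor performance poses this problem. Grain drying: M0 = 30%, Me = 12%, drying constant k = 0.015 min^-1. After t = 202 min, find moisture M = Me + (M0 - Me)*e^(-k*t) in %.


M = Me + (M0 - Me) * e^(-k*t)
  = 12 + (30 - 12) * e^(-0.015*202)
  = 12 + 18 * e^(-3.030)
  = 12 + 18 * 0.04832
  = 12 + 0.8697
  = 12.87%


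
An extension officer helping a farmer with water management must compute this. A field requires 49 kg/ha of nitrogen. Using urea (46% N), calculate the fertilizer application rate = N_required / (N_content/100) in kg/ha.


Rate = N_required / (N_content / 100)
     = 49 / (46 / 100)
     = 49 / 0.46
     = 106.52 kg/ha


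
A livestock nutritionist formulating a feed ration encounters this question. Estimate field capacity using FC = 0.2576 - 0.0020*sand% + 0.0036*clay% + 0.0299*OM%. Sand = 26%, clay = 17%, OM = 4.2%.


FC = 0.2576 - 0.0020*26 + 0.0036*17 + 0.0299*4.2
   = 0.2576 - 0.0520 + 0.0612 + 0.1256
   = 0.3924


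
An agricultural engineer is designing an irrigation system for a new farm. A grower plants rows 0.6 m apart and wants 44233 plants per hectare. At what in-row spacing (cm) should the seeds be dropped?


spacing = 10000 / (row_sp * density)
        = 10000 / (0.6 * 44233)
        = 10000 / 26539.80
        = 0.37679 m = 37.68 cm


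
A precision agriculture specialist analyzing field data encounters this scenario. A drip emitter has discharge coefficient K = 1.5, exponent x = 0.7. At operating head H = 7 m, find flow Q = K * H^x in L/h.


Q = K * H^x
  = 1.5 * 7^0.7
  = 1.5 * 3.9045
  = 5.86 L/h


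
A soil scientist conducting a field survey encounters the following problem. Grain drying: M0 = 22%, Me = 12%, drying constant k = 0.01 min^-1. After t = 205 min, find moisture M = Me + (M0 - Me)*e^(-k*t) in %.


M = Me + (M0 - Me) * e^(-k*t)
  = 12 + (22 - 12) * e^(-0.01*205)
  = 12 + 10 * e^(-2.050)
  = 12 + 10 * 0.12873
  = 12 + 1.2873
  = 13.29%


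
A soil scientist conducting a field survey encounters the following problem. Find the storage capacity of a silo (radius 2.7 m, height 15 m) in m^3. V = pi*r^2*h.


V = pi * r^2 * h
  = pi * 2.7^2 * 15
  = pi * 7.29 * 15
  = 343.53 m^3


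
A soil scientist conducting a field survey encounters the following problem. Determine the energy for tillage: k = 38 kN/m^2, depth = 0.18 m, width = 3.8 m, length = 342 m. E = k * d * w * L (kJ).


E = k * d * w * L
  = 38 * 0.18 * 3.8 * 342
  = 8889.26 kJ


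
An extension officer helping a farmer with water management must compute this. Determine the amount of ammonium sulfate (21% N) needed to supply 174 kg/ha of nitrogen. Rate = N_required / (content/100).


Rate = N_required / (N_content / 100)
     = 174 / (21 / 100)
     = 174 / 0.21
     = 828.57 kg/ha


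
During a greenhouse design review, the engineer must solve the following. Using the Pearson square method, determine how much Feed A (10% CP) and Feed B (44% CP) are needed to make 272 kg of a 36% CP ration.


parts_A = CP_b - target = 44 - 36 = 8
parts_B = target - CP_a = 36 - 10 = 26
total_parts = 8 + 26 = 34
Feed A = 272 * 8 / 34 = 64 kg
Feed B = 272 * 26 / 34 = 208 kg

64 kg


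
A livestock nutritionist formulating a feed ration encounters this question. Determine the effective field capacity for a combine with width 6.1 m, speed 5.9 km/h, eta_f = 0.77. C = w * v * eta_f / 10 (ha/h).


C = w * v * eta_f / 10
  = 6.1 * 5.9 * 0.77 / 10
  = 27.71 / 10
  = 2.77 ha/h


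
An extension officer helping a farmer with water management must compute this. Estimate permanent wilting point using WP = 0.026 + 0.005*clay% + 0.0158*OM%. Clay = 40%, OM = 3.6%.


WP = 0.026 + 0.005*40 + 0.0158*3.6
   = 0.026 + 0.2000 + 0.0569
   = 0.2829


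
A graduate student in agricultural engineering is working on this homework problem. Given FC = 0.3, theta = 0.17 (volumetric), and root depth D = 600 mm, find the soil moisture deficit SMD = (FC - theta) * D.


SMD = (FC - theta) * D
    = (0.3 - 0.17) * 600
    = 0.130 * 600
    = 78 mm


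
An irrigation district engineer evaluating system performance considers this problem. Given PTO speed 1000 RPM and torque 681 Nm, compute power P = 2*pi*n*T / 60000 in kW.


P = 2*pi*n*T / 60000
  = 2*pi * 1000 * 681 / 60000
  = 4278849.19 / 60000
  = 71.31 kW


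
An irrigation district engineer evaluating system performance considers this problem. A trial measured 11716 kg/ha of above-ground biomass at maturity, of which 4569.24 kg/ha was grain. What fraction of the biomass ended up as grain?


HI = grain_yield / biomass
   = 4569.24 / 11716
   = 0.39


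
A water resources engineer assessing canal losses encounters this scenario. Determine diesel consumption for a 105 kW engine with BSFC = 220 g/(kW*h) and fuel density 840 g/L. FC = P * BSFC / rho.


FC = P * BSFC / rho_fuel
   = 105 * 220 / 840
   = 23100 / 840
   = 27.50 L/h


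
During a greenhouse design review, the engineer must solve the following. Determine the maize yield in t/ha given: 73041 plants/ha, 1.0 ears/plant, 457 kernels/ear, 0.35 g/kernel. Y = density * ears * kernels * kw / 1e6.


Y = density * ears * kernels * kw
  = 73041 * 1.0 * 457 * 0.35 g/ha
  = 11682907.95 g/ha
  = 11682.91 kg/ha = 11.68 t/ha


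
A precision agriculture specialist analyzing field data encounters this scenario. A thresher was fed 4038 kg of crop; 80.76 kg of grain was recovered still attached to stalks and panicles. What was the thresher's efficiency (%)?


eta = (total - unthreshed) / total * 100
    = (4038 - 80.76) / 4038 * 100
    = 3957.24 / 4038 * 100
    = 98%


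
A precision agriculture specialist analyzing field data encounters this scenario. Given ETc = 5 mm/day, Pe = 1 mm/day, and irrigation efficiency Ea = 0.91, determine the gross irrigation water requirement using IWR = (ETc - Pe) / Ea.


IWR = (ETc - Pe) / Ea
    = (5 - 1) / 0.91
    = 4 / 0.91
    = 4.40 mm/day


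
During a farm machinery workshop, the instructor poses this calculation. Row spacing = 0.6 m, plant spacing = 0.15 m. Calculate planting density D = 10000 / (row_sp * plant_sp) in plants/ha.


D = 10000 / (row_sp * plant_sp)
  = 10000 / (0.6 * 0.15)
  = 10000 / 0.0900
  = 111111.11 plants/ha


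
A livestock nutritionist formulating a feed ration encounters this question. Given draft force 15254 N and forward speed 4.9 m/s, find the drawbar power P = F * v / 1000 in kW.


P = F * v / 1000
  = 15254 * 4.9 / 1000
  = 74744.60 / 1000
  = 74.74 kW


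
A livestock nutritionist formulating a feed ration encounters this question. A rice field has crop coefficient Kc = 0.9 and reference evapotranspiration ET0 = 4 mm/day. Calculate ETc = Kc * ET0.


ETc = Kc * ET0
    = 0.9 * 4
    = 3.60 mm/day


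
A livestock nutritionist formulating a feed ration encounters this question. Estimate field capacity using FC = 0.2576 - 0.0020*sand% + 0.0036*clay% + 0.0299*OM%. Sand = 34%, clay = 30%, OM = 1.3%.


FC = 0.2576 - 0.0020*34 + 0.0036*30 + 0.0299*1.3
   = 0.2576 - 0.0680 + 0.1080 + 0.0389
   = 0.3365


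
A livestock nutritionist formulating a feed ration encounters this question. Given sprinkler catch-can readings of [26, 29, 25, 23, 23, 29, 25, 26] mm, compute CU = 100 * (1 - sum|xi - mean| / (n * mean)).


xbar = 206 / 8 = 25.750
sum|xi - xbar| = 14
CU = 100 * (1 - 14 / (8 * 25.750))
   = 100 * (1 - 0.0680)
   = 93.20%


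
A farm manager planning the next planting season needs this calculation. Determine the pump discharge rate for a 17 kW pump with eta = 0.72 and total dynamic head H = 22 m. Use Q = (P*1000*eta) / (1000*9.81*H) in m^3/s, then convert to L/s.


Q = (P * 1000 * eta) / (rho * g * H)
  = (17 * 1000 * 0.72) / (1000 * 9.81 * 22)
  = 12240 / 215820
  = 0.05671 m^3/s = 56.71 L/s


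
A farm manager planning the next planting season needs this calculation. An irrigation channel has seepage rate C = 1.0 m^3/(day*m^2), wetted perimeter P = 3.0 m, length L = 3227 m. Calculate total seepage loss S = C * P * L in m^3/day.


S = C * P * L
  = 1.0 * 3.0 * 3227
  = 9681 m^3/day


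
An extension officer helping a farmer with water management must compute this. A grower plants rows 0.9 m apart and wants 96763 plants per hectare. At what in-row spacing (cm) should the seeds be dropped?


spacing = 10000 / (row_sp * density)
        = 10000 / (0.9 * 96763)
        = 10000 / 87086.70
        = 0.11483 m = 11.48 cm


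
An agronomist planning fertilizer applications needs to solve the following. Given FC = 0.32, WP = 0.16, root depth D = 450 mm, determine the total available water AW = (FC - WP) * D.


AW = (FC - WP) * D
   = (0.32 - 0.16) * 450
   = 0.16 * 450
   = 72 mm


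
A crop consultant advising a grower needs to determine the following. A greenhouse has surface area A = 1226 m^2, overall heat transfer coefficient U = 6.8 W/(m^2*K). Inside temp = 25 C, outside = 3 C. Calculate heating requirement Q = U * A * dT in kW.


dT = 25 - (3) = 22 K
Q = U * A * dT
  = 6.8 * 1226 * 22
  = 183409.60 W = 183.41 kW


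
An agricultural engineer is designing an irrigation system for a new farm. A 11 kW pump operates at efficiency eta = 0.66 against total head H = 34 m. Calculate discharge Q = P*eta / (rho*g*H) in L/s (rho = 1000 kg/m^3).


Q = (P * 1000 * eta) / (rho * g * H)
  = (11 * 1000 * 0.66) / (1000 * 9.81 * 34)
  = 7260 / 333540
  = 0.02177 m^3/s = 21.77 L/s


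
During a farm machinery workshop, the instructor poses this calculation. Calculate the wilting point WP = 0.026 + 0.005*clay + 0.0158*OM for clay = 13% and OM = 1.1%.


WP = 0.026 + 0.005*13 + 0.0158*1.1
   = 0.026 + 0.0650 + 0.0174
   = 0.1084


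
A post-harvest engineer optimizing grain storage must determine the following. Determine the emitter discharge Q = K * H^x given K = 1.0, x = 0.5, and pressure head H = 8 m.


Q = K * H^x
  = 1.0 * 8^0.5
  = 1.0 * 2.8284
  = 2.83 L/h


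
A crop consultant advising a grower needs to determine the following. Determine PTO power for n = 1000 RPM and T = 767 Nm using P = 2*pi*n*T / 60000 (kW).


P = 2*pi*n*T / 60000
  = 2*pi * 1000 * 767 / 60000
  = 4819203.13 / 60000
  = 80.32 kW


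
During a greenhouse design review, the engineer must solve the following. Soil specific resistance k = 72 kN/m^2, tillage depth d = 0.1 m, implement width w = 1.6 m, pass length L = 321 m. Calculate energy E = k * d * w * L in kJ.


E = k * d * w * L
  = 72 * 0.1 * 1.6 * 321
  = 3697.92 kJ


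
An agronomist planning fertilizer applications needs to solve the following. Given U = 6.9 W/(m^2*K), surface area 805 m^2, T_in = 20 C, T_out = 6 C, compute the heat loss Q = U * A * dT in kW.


dT = 20 - (6) = 14 K
Q = U * A * dT
  = 6.9 * 805 * 14
  = 77763 W = 77.76 kW


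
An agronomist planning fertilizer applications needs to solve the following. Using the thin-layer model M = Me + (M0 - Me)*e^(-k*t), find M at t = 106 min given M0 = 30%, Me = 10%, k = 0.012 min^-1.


M = Me + (M0 - Me) * e^(-k*t)
  = 10 + (30 - 10) * e^(-0.012*106)
  = 10 + 20 * e^(-1.272)
  = 10 + 20 * 0.28027
  = 10 + 5.6054
  = 15.61%


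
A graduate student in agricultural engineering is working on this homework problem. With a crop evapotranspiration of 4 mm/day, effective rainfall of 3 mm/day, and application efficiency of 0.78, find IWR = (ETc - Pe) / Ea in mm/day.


IWR = (ETc - Pe) / Ea
    = (4 - 3) / 0.78
    = 1 / 0.78
    = 1.28 mm/day


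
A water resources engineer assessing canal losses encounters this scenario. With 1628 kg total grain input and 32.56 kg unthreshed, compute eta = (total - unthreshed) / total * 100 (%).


eta = (total - unthreshed) / total * 100
    = (1628 - 32.56) / 1628 * 100
    = 1595.44 / 1628 * 100
    = 98%


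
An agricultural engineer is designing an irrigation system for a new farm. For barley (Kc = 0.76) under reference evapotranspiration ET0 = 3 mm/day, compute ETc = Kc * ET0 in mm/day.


ETc = Kc * ET0
    = 0.76 * 3
    = 2.28 mm/day


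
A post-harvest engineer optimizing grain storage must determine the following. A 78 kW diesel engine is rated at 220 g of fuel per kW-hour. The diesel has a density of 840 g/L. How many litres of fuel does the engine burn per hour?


FC = P * BSFC / rho_fuel
   = 78 * 220 / 840
   = 17160 / 840
   = 20.43 L/h


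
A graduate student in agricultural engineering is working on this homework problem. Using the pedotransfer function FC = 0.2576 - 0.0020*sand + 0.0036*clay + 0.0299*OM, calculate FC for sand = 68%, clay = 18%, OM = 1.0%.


FC = 0.2576 - 0.0020*68 + 0.0036*18 + 0.0299*1.0
   = 0.2576 - 0.1360 + 0.0648 + 0.0299
   = 0.2163


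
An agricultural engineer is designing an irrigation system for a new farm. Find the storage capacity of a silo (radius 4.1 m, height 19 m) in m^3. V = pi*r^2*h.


V = pi * r^2 * h
  = pi * 4.1^2 * 19
  = pi * 16.81 * 19
  = 1003.39 m^3


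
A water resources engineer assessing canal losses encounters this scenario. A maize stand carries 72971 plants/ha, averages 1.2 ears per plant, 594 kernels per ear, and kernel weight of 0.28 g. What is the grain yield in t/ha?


Y = density * ears * kernels * kw
  = 72971 * 1.2 * 594 * 0.28 g/ha
  = 14563844.06 g/ha
  = 14563.84 kg/ha = 14.56 t/ha


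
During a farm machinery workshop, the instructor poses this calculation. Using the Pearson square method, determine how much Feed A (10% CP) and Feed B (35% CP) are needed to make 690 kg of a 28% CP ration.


parts_A = CP_b - target = 35 - 28 = 7
parts_B = target - CP_a = 28 - 10 = 18
total_parts = 7 + 18 = 25
Feed A = 690 * 7 / 25 = 193.20 kg
Feed B = 690 * 18 / 25 = 496.80 kg

193.20 kg


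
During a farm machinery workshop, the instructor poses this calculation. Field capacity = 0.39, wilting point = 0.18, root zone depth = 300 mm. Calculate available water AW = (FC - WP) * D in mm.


AW = (FC - WP) * D
   = (0.39 - 0.18) * 300
   = 0.21 * 300
   = 63 mm


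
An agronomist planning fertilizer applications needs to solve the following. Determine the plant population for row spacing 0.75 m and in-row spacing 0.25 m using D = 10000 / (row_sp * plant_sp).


D = 10000 / (row_sp * plant_sp)
  = 10000 / (0.75 * 0.25)
  = 10000 / 0.1875
  = 53333.33 plants/ha


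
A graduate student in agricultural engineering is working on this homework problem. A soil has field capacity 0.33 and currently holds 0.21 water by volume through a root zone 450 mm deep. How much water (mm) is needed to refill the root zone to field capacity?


SMD = (FC - theta) * D
    = (0.33 - 0.21) * 450
    = 0.120 * 450
    = 54 mm


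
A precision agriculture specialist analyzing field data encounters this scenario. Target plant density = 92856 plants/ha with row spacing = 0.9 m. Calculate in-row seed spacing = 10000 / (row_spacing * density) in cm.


spacing = 10000 / (row_sp * density)
        = 10000 / (0.9 * 92856)
        = 10000 / 83570.40
        = 0.11966 m = 11.97 cm


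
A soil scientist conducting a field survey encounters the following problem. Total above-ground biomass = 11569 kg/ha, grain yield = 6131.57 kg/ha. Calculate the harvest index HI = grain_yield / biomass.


HI = grain_yield / biomass
   = 6131.57 / 11569
   = 0.53


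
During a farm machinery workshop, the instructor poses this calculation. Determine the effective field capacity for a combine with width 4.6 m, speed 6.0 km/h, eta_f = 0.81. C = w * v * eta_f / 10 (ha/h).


C = w * v * eta_f / 10
  = 4.6 * 6.0 * 0.81 / 10
  = 22.36 / 10
  = 2.24 ha/h


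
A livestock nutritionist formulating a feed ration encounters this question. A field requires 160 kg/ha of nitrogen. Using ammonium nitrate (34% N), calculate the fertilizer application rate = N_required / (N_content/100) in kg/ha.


Rate = N_required / (N_content / 100)
     = 160 / (34 / 100)
     = 160 / 0.34
     = 470.59 kg/ha


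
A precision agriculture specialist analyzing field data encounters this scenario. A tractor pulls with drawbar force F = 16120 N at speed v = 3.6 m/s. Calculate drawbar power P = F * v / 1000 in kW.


P = F * v / 1000
  = 16120 * 3.6 / 1000
  = 58032 / 1000
  = 58.03 kW


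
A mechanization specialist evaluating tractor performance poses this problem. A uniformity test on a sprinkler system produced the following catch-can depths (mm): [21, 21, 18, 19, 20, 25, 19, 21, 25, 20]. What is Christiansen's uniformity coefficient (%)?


xbar = 209 / 10 = 20.900
sum|xi - xbar| = 17
CU = 100 * (1 - 17 / (10 * 20.900))
   = 100 * (1 - 0.0813)
   = 91.87%


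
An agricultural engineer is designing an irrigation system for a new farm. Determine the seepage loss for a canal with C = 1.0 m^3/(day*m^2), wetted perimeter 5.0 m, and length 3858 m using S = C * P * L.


S = C * P * L
  = 1.0 * 5.0 * 3858
  = 19290 m^3/day


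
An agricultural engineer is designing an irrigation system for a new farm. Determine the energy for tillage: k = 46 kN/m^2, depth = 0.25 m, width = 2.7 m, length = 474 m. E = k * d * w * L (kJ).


E = k * d * w * L
  = 46 * 0.25 * 2.7 * 474
  = 14717.70 kJ


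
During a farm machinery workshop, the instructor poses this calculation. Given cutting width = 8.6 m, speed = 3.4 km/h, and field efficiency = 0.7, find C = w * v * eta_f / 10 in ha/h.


C = w * v * eta_f / 10
  = 8.6 * 3.4 * 0.7 / 10
  = 20.47 / 10
  = 2.05 ha/h


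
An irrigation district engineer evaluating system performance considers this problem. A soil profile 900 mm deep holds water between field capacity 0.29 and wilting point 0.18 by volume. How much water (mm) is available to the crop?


AW = (FC - WP) * D
   = (0.29 - 0.18) * 900
   = 0.11 * 900
   = 99 mm


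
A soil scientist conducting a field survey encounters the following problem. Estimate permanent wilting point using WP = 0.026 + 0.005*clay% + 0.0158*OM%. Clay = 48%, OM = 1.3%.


WP = 0.026 + 0.005*48 + 0.0158*1.3
   = 0.026 + 0.2400 + 0.0205
   = 0.2865


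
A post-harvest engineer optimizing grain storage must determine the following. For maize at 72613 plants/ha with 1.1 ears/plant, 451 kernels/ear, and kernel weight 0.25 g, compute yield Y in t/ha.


Y = density * ears * kernels * kw
  = 72613 * 1.1 * 451 * 0.25 g/ha
  = 9005827.33 g/ha
  = 9005.83 kg/ha = 9.01 t/ha


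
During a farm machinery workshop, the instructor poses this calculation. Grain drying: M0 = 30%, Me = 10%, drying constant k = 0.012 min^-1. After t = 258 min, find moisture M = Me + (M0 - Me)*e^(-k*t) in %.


M = Me + (M0 - Me) * e^(-k*t)
  = 10 + (30 - 10) * e^(-0.012*258)
  = 10 + 20 * e^(-3.096)
  = 10 + 20 * 0.04523
  = 10 + 0.9046
  = 10.90%


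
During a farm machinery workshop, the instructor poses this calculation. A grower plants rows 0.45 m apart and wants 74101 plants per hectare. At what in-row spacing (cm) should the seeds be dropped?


spacing = 10000 / (row_sp * density)
        = 10000 / (0.45 * 74101)
        = 10000 / 33345.45
        = 0.29989 m = 29.99 cm


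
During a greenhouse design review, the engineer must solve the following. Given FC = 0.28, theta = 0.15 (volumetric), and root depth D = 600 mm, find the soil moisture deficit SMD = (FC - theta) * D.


SMD = (FC - theta) * D
    = (0.28 - 0.15) * 600
    = 0.130 * 600
    = 78 mm


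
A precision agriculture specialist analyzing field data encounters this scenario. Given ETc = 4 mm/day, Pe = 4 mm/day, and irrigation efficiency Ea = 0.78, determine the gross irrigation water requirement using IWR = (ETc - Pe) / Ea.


IWR = (ETc - Pe) / Ea
    = (4 - 4) / 0.78
    = 0 / 0.78
    = 0 mm/day


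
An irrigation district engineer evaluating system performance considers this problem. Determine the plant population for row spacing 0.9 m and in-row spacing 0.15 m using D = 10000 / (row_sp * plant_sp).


D = 10000 / (row_sp * plant_sp)
  = 10000 / (0.9 * 0.15)
  = 10000 / 0.1350
  = 74074.07 plants/ha


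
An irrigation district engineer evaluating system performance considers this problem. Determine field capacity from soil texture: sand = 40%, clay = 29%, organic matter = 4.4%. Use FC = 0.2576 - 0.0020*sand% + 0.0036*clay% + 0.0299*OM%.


FC = 0.2576 - 0.0020*40 + 0.0036*29 + 0.0299*4.4
   = 0.2576 - 0.0800 + 0.1044 + 0.1316
   = 0.4136


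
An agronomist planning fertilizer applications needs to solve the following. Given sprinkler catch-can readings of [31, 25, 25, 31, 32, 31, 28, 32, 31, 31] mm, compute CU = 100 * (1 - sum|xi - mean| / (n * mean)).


xbar = 297 / 10 = 29.700
sum|xi - xbar| = 22.200
CU = 100 * (1 - 22.200 / (10 * 29.700))
   = 100 * (1 - 0.0747)
   = 92.53%


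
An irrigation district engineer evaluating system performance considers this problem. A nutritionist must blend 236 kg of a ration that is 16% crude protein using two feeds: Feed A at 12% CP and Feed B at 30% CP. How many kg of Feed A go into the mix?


parts_A = CP_b - target = 30 - 16 = 14
parts_B = target - CP_a = 16 - 12 = 4
total_parts = 14 + 4 = 18
Feed A = 236 * 14 / 18 = 183.56 kg
Feed B = 236 * 4 / 18 = 52.44 kg

183.56 kg


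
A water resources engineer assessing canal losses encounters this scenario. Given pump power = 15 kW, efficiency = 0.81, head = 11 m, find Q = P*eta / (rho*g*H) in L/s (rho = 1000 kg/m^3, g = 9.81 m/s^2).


Q = (P * 1000 * eta) / (rho * g * H)
  = (15 * 1000 * 0.81) / (1000 * 9.81 * 11)
  = 12150 / 107910
  = 0.11259 m^3/s = 112.59 L/s
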